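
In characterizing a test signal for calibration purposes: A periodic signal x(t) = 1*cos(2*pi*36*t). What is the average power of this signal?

Average power of A*cos(wt) is A^2/2.
P = 1^2 / 2 = 1/2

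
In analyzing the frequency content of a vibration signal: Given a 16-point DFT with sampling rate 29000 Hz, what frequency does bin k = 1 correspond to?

The frequency of DFT bin k is: f_k = k * f_s / N
f_1 = 1 * 29000 / 16 = 3625/2 Hz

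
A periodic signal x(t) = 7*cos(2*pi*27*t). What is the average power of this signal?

Average power of A*cos(wt) is A^2/2.
P = 7^2 / 2 = 49/2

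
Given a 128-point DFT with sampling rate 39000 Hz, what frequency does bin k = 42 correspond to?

The frequency of DFT bin k is: f_k = k * f_s / N
f_42 = 42 * 39000 / 128 = 102375/8 Hz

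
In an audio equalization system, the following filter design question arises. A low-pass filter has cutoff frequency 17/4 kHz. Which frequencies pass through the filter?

A low-pass filter passes all frequencies below the cutoff frequency 17/4 kHz and attenuates higher frequencies.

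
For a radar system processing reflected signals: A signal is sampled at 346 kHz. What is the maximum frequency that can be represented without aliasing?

The maximum frequency that can be represented without aliasing
is the Nyquist frequency: f_max = f_s / 2 = 346 kHz / 2 = 173 kHz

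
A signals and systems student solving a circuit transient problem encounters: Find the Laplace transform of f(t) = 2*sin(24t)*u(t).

Standard pair: sin(wt)*u(t) <-> w/(s^2+w^2)
With w = 24: L{2*sin(24t)*u(t)} = 48/(s^2+576)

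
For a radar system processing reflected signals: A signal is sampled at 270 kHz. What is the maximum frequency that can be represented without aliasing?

The maximum frequency that can be represented without aliasing
is the Nyquist frequency: f_max = f_s / 2 = 270 kHz / 2 = 135 kHz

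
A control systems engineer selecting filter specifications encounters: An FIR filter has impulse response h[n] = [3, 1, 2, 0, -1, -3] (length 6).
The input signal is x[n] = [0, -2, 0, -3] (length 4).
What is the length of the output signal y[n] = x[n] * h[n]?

For linear convolution, the output length is:
len(y) = len(x) + len(h) - 1 = 4 + 6 - 1 = 9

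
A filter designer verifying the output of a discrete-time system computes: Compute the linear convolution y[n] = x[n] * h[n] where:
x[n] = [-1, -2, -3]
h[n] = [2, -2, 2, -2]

y[n] = sum_k x[k]*h[n-k]. Output length = len(x) + len(h) - 1 = 3 + 4 - 1 = 6.
y[0] = -1*2 = -2
y[1] = -2*2 + -1*-2 = -2
y[2] = -3*2 + -2*-2 + -1*2 = -4
y[3] = -3*-2 + -2*2 + -1*-2 = 4
y[4] = -3*2 + -2*-2 = -2
y[5] = -3*-2 = 6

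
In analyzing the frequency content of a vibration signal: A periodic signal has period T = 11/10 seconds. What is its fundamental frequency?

The fundamental frequency is the reciprocal of the period.
f = 1/T = 1/(11/10) = 10/11 Hz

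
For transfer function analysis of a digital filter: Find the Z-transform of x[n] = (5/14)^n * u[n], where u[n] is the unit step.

The Z-transform of a^n * u[n] is z/(z-a) for |z| > |a|.
Here a = 5/14, so X(z) = z/(z - (5/14)) = 14z/(14z - 5)
ROC: |z| > 5/14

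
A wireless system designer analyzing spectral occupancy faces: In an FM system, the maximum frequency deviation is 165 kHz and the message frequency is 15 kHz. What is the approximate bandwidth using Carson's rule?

Carson's rule: BW = 2*(delta_f + f_m)
= 2*(165 + 15) kHz = 360 kHz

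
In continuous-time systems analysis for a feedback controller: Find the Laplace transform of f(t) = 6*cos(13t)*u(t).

Standard pair: cos(wt)*u(t) <-> s/(s^2+w^2)
With w = 13: L{6*cos(13t)*u(t)} = 6s/(s^2+169)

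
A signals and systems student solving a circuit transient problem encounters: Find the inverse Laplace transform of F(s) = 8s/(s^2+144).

Standard pair: s/(s^2+w^2) <-> cos(wt)*u(t)
With k=8, w=12: f(t) = 8*cos(12t)*u(t)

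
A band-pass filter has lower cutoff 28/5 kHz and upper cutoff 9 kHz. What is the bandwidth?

Bandwidth = f_high - f_low
= 9 kHz - 28/5 kHz = 17/5 kHz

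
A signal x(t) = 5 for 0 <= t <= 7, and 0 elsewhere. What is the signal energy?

Energy = integral of |x(t)|^2 dt over the signal duration
= 5^2 * 7 = 25 * 7 = 175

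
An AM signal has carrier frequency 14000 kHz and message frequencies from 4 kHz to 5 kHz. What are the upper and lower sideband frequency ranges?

Upper sideband (USB) = fc + [fm_low, fm_high] = 14000 + [4, 5] = [14004, 14005] kHz
Lower sideband (LSB) = fc - [fm_high, fm_low] = 14000 - [5, 4] = [13995, 13996] kHz
Total occupied spectrum: 13995 kHz to 14005 kHz (plus carrier at 14000 kHz)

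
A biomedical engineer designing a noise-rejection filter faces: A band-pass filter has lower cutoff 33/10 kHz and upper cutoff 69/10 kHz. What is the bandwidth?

Bandwidth = f_high - f_low
= 69/10 kHz - 33/10 kHz = 18/5 kHz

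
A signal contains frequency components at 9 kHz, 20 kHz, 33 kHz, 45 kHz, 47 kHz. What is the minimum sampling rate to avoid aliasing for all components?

The highest frequency component is f_max = 47 kHz.
Nyquist rate = 2 * f_max = 2 * 47 kHz = 94 kHz.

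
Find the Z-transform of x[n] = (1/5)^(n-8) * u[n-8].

Time-shifting property: if X(z) = Z{x[n]}, then Z{x[n-d]} = z^(-d) * X(z)
X(z) = z/(z - 1/5) for x[n] = (1/5)^n * u[n]
Z{x[n-8]} = z^(-8) * z/(z - 1/5) = z^(-7)/(z - 1/5)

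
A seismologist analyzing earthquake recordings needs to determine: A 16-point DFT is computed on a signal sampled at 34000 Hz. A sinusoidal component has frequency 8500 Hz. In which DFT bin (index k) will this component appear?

DFT frequency resolution = f_s/N = 34000/16 = 2125 Hz
Bin index k = f_signal / resolution = 8500 / 2125 = 4
The signal frequency 8500 Hz falls in DFT bin k = 4.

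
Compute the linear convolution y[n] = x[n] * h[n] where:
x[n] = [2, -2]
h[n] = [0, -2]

y[n] = sum_k x[k]*h[n-k]. Output length = len(x) + len(h) - 1 = 2 + 2 - 1 = 3.
y[0] = 2*0 = 0
y[1] = -2*0 + 2*-2 = -4
y[2] = -2*-2 = 4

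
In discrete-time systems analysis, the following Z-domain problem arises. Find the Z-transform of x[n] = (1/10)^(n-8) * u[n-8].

Time-shifting property: if X(z) = Z{x[n]}, then Z{x[n-d]} = z^(-d) * X(z)
X(z) = z/(z - 1/10) for x[n] = (1/10)^n * u[n]
Z{x[n-8]} = z^(-8) * z/(z - 1/10) = z^(-7)/(z - 1/10)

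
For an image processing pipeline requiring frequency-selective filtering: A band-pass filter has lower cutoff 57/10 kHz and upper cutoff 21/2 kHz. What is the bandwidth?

Bandwidth = f_high - f_low
= 21/2 kHz - 57/10 kHz = 24/5 kHz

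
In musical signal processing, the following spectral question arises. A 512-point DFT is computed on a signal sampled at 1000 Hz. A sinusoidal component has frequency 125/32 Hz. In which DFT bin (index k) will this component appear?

DFT frequency resolution = f_s/N = 1000/512 = 125/64 Hz
Bin index k = f_signal / resolution = 125/32 / 125/64 = 2
The signal frequency 125/32 Hz falls in DFT bin k = 2.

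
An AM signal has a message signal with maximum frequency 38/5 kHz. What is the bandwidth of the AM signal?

In AM (double-sideband), the bandwidth is twice the message frequency.
BW = 2 * f_m = 2 * 38/5 kHz = 76/5 kHz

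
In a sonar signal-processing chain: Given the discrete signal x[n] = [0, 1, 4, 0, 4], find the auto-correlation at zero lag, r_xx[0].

The auto-correlation at zero lag r_xx[0] equals the signal energy.
r_xx[0] = sum of x[n]^2 = 0^2 + 1^2 + 4^2 + 0^2 + 4^2
= 0 + 1 + 16 + 0 + 16 = 33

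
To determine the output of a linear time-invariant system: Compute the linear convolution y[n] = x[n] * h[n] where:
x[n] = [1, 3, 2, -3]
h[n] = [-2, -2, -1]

y[n] = sum_k x[k]*h[n-k]. Output length = len(x) + len(h) - 1 = 4 + 3 - 1 = 6.
y[0] = 1*-2 = -2
y[1] = 3*-2 + 1*-2 = -8
y[2] = 2*-2 + 3*-2 + 1*-1 = -11
y[3] = -3*-2 + 2*-2 + 3*-1 = -1
y[4] = -3*-2 + 2*-1 = 4
y[5] = -3*-1 = 3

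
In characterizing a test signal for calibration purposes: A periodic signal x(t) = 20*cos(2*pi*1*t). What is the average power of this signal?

Average power of A*cos(wt) is A^2/2.
P = 20^2 / 2 = 400/2 = 200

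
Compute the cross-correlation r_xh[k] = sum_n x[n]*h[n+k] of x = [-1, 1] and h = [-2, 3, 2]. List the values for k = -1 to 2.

Both sequences indexed from 0 and zero outside their support.
Lags with overlap: k = -1 to 2.
  r_xh[-1] = x[1]*h[0] = -2
  r_xh[0] = x[0]*h[0] + x[1]*h[1] = 5
  r_xh[1] = x[0]*h[1] + x[1]*h[2] = -1
  r_xh[2] = x[0]*h[2] = -2
r_xh = [-2, 5, -1, -2] (for k = -1, ..., 2)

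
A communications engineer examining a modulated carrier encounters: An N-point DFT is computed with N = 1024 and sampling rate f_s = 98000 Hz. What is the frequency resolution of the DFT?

DFT frequency resolution = f_s / N
= 98000 / 1024 = 6125/64 Hz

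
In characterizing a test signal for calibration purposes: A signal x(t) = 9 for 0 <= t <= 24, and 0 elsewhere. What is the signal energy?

Energy = integral of |x(t)|^2 dt over the signal duration
= 9^2 * 24 = 81 * 24 = 1944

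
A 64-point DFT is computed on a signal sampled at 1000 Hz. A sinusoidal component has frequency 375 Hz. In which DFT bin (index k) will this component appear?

DFT frequency resolution = f_s/N = 1000/64 = 125/8 Hz
Bin index k = f_signal / resolution = 375 / 125/8 = 24
The signal frequency 375 Hz falls in DFT bin k = 24.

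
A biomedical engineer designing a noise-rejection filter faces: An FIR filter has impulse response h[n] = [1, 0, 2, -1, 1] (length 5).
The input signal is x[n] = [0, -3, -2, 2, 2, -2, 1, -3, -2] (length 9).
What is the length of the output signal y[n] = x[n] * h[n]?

For linear convolution, the output length is:
len(y) = len(x) + len(h) - 1 = 9 + 5 - 1 = 13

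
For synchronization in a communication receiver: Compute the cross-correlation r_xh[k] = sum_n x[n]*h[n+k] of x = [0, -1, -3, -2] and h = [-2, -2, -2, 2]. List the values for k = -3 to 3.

Both sequences indexed from 0 and zero outside their support.
Lags with overlap: k = -3 to 3.
  r_xh[-3] = x[3]*h[0] = 4
  r_xh[-2] = x[2]*h[0] + x[3]*h[1] = 10
  r_xh[-1] = x[1]*h[0] + x[2]*h[1] + x[3]*h[2] = 12
  r_xh[0] = x[0]*h[0] + x[1]*h[1] + x[2]*h[2] + x[3]*h[3] = 4
  r_xh[1] = x[0]*h[1] + x[1]*h[2] + x[2]*h[3] = -4
  r_xh[2] = x[0]*h[2] + x[1]*h[3] = -2
  r_xh[3] = x[0]*h[3] = 0
r_xh = [4, 10, 12, 4, -4, -2, 0] (for k = -3, ..., 3)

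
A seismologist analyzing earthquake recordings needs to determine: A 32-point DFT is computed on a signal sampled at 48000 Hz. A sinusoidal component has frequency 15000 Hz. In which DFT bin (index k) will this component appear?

DFT frequency resolution = f_s/N = 48000/32 = 1500 Hz
Bin index k = f_signal / resolution = 15000 / 1500 = 10
The signal frequency 15000 Hz falls in DFT bin k = 10.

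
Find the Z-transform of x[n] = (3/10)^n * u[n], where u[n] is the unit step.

The Z-transform of a^n * u[n] is z/(z-a) for |z| > |a|.
Here a = 3/10, so X(z) = z/(z - (3/10)) = 10z/(10z - 3)
ROC: |z| > 3/10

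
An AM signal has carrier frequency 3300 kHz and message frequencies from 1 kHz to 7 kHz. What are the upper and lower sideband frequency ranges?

Upper sideband (USB) = fc + [fm_low, fm_high] = 3300 + [1, 7] = [3301, 3307] kHz
Lower sideband (LSB) = fc - [fm_high, fm_low] = 3300 - [7, 1] = [3293, 3299] kHz
Total occupied spectrum: 3293 kHz to 3307 kHz (plus carrier at 3300 kHz)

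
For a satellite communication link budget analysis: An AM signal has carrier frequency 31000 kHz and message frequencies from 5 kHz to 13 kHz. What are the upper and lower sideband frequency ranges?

Upper sideband (USB) = fc + [fm_low, fm_high] = 31000 + [5, 13] = [31005, 31013] kHz
Lower sideband (LSB) = fc - [fm_high, fm_low] = 31000 - [13, 5] = [30987, 30995] kHz
Total occupied spectrum: 30987 kHz to 31013 kHz (plus carrier at 31000 kHz)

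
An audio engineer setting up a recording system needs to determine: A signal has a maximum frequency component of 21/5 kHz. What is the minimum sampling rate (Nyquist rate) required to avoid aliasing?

By the Nyquist-Shannon sampling theorem,
the minimum sampling rate (Nyquist rate) must be at least 2 * f_max.
Nyquist rate = 2 * 21/5 kHz = 42/5 kHz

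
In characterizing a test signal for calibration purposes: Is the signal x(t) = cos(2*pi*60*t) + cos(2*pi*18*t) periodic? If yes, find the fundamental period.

f1 = 60 Hz, f2 = 18 Hz
Period T1 = 1/60, T2 = 1/18
Ratio T1/T2 = 18/60, which is rational.
The signal is periodic with fundamental period T = 1/GCD(60,18) = 1/6 s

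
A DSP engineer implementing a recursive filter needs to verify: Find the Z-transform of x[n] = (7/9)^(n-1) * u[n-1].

Time-shifting property: if X(z) = Z{x[n]}, then Z{x[n-d]} = z^(-d) * X(z)
X(z) = z/(z - 7/9) for x[n] = (7/9)^n * u[n]
Z{x[n-1]} = z^(-1) * z/(z - 7/9) = 1/(z - 7/9)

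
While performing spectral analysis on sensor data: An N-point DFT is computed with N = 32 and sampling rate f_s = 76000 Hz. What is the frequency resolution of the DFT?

DFT frequency resolution = f_s / N
= 76000 / 32 = 2375 Hz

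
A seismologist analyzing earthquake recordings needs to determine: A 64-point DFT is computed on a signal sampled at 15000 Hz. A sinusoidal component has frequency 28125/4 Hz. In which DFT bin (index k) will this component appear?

DFT frequency resolution = f_s/N = 15000/64 = 1875/8 Hz
Bin index k = f_signal / resolution = 28125/4 / 1875/8 = 30
The signal frequency 28125/4 Hz falls in DFT bin k = 30.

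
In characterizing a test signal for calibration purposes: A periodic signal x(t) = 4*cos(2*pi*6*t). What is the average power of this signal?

Average power of A*cos(wt) is A^2/2.
P = 4^2 / 2 = 16/2 = 8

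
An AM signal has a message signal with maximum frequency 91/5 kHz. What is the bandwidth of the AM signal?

In AM (double-sideband), the bandwidth is twice the message frequency.
BW = 2 * f_m = 2 * 91/5 kHz = 182/5 kHz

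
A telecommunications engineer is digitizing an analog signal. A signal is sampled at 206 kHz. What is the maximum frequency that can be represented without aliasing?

The maximum frequency that can be represented without aliasing
is the Nyquist frequency: f_max = f_s / 2 = 206 kHz / 2 = 103 kHz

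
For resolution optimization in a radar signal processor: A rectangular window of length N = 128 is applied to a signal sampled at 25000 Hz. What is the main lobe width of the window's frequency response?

For a rectangular window of length N,
the main lobe width in frequency is 2*f_s/N.
= 2*25000/128 = 3125/8 Hz
This determines the minimum frequency separation for resolving two sinusoids.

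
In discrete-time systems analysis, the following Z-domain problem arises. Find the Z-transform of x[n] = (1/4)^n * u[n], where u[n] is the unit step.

The Z-transform of a^n * u[n] is z/(z-a) for |z| > |a|.
Here a = 1/4, so X(z) = z/(z - (1/4)) = 4z/(4z - 1)
ROC: |z| > 1/4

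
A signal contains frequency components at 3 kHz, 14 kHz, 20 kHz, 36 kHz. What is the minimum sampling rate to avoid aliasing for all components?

The highest frequency component is f_max = 36 kHz.
Nyquist rate = 2 * f_max = 2 * 36 kHz = 72 kHz.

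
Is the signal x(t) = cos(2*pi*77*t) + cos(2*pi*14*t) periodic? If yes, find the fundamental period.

f1 = 77 Hz, f2 = 14 Hz
Period T1 = 1/77, T2 = 1/14
Ratio T1/T2 = 14/77, which is rational.
The signal is periodic with fundamental period T = 1/GCD(77,14) = 1/7 s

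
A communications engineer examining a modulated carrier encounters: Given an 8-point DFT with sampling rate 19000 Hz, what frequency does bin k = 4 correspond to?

The frequency of DFT bin k is: f_k = k * f_s / N
f_4 = 4 * 19000 / 8 = 9500 Hz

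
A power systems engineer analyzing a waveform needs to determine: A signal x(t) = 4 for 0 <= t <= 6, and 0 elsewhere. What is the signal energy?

Energy = integral of |x(t)|^2 dt over the signal duration
= 4^2 * 6 = 16 * 6 = 96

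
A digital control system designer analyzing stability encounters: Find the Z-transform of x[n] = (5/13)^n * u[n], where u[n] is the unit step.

The Z-transform of a^n * u[n] is z/(z-a) for |z| > |a|.
Here a = 5/13, so X(z) = z/(z - (5/13)) = 13z/(13z - 5)
ROC: |z| > 5/13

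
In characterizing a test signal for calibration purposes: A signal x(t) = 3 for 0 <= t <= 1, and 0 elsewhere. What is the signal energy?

Energy = integral of |x(t)|^2 dt over the signal duration
= 3^2 * 1 = 9 * 1 = 9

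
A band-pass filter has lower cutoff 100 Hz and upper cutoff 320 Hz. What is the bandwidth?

Bandwidth = f_high - f_low
= 320 Hz - 100 Hz = 220 Hz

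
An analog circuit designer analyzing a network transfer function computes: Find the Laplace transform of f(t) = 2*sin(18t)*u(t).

Standard pair: sin(wt)*u(t) <-> w/(s^2+w^2)
With w = 18: L{2*sin(18t)*u(t)} = 36/(s^2+324)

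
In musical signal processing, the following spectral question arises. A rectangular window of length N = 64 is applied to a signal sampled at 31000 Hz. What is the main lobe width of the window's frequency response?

For a rectangular window of length N,
the main lobe width in frequency is 2*f_s/N.
= 2*31000/64 = 3875/4 Hz
This determines the minimum frequency separation for resolving two sinusoids.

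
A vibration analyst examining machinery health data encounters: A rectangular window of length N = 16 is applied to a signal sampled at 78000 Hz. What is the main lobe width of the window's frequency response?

For a rectangular window of length N,
the main lobe width in frequency is 2*f_s/N.
= 2*78000/16 = 9750 Hz
This determines the minimum frequency separation for resolving two sinusoids.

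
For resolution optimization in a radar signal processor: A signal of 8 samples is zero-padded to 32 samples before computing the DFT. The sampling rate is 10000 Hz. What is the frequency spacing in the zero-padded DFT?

Original DFT: N = 8, resolution = f_s/N = 10000/8 = 1250 Hz
Zero-padded DFT: N = 32, resolution = f_s/N = 10000/32 = 625/2 Hz
Zero-padding interpolates the spectrum (finer frequency grid)
but does NOT improve the true spectral resolution (ability to resolve close frequencies).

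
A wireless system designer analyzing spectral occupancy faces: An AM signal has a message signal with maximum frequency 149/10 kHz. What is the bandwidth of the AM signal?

In AM (double-sideband), the bandwidth is twice the message frequency.
BW = 2 * f_m = 2 * 149/10 kHz = 149/5 kHz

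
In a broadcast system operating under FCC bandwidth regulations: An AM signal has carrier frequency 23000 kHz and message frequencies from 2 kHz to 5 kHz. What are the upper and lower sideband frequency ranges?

Upper sideband (USB) = fc + [fm_low, fm_high] = 23000 + [2, 5] = [23002, 23005] kHz
Lower sideband (LSB) = fc - [fm_high, fm_low] = 23000 - [5, 2] = [22995, 22998] kHz
Total occupied spectrum: 22995 kHz to 23005 kHz (plus carrier at 23000 kHz)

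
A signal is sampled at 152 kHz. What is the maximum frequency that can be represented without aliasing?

The maximum frequency that can be represented without aliasing
is the Nyquist frequency: f_max = f_s / 2 = 152 kHz / 2 = 76 kHz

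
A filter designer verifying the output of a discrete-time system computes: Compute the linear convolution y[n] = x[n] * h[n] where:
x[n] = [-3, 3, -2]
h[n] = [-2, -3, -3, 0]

y[n] = sum_k x[k]*h[n-k]. Output length = len(x) + len(h) - 1 = 3 + 4 - 1 = 6.
y[0] = -3*-2 = 6
y[1] = 3*-2 + -3*-3 = 3
y[2] = -2*-2 + 3*-3 + -3*-3 = 4
y[3] = -2*-3 + 3*-3 + -3*0 = -3
y[4] = -2*-3 + 3*0 = 6
y[5] = -2*0 = 0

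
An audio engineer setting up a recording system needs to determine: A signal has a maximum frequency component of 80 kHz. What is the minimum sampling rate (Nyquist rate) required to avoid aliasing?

By the Nyquist-Shannon sampling theorem,
the minimum sampling rate (Nyquist rate) must be at least 2 * f_max.
Nyquist rate = 2 * 80 kHz = 160 kHz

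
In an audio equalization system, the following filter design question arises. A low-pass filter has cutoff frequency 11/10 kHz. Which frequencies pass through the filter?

A low-pass filter passes all frequencies below the cutoff frequency 11/10 kHz and attenuates higher frequencies.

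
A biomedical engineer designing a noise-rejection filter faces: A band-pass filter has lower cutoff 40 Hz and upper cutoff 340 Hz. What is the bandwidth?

Bandwidth = f_high - f_low
= 340 Hz - 40 Hz = 300 Hz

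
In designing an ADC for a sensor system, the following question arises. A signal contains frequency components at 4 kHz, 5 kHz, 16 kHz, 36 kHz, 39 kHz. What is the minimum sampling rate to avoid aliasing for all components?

The highest frequency component is f_max = 39 kHz.
Nyquist rate = 2 * f_max = 2 * 39 kHz = 78 kHz.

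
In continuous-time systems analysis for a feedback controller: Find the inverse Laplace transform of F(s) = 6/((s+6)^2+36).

Standard pair: w/((s+a)^2+w^2) <-> e^(-at)*sin(wt)*u(t)
With a=6, w=6: f(t) = e^(-6t)*sin(6t)*u(t)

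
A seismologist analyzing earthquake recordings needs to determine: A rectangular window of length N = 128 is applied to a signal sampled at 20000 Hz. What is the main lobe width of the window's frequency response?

For a rectangular window of length N,
the main lobe width in frequency is 2*f_s/N.
= 2*20000/128 = 625/2 Hz
This determines the minimum frequency separation for resolving two sinusoids.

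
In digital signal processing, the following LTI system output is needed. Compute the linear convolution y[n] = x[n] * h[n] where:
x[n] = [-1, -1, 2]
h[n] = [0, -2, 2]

y[n] = sum_k x[k]*h[n-k]. Output length = len(x) + len(h) - 1 = 3 + 3 - 1 = 5.
y[0] = -1*0 = 0
y[1] = -1*0 + -1*-2 = 2
y[2] = 2*0 + -1*-2 + -1*2 = 0
y[3] = 2*-2 + -1*2 = -6
y[4] = 2*2 = 4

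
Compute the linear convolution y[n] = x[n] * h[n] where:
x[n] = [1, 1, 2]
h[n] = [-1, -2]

y[n] = sum_k x[k]*h[n-k]. Output length = len(x) + len(h) - 1 = 3 + 2 - 1 = 4.
y[0] = 1*-1 = -1
y[1] = 1*-1 + 1*-2 = -3
y[2] = 2*-1 + 1*-2 = -4
y[3] = 2*-2 = -4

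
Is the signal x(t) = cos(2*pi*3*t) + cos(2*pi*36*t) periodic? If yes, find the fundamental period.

f1 = 3 Hz, f2 = 36 Hz
Period T1 = 1/3, T2 = 1/36
Ratio T1/T2 = 36/3, which is rational.
The signal is periodic with fundamental period T = 1/GCD(3,36) = 1/3 s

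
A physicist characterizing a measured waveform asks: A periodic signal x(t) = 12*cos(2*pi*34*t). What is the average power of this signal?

Average power of A*cos(wt) is A^2/2.
P = 12^2 / 2 = 144/2 = 72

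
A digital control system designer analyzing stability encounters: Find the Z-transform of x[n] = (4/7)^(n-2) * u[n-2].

Time-shifting property: if X(z) = Z{x[n]}, then Z{x[n-d]} = z^(-d) * X(z)
X(z) = z/(z - 4/7) for x[n] = (4/7)^n * u[n]
Z{x[n-2]} = z^(-2) * z/(z - 4/7) = z^(-1)/(z - 4/7)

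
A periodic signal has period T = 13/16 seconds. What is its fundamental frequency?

The fundamental frequency is the reciprocal of the period.
f = 1/T = 1/(13/16) = 16/13 Hz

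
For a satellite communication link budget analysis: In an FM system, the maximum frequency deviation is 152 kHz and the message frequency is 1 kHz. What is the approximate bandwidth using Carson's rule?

Carson's rule: BW = 2*(delta_f + f_m)
= 2*(152 + 1) kHz = 306 kHz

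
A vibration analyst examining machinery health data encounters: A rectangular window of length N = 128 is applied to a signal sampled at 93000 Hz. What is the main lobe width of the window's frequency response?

For a rectangular window of length N,
the main lobe width in frequency is 2*f_s/N.
= 2*93000/128 = 11625/8 Hz
This determines the minimum frequency separation for resolving two sinusoids.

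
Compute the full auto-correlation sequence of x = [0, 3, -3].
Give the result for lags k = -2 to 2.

r_xx[k] = sum_m x[m]*x[m+k], indexed from 0, for k = -2 to 2:
  r_xx[-2] = x[2]*x[0] = 0
  r_xx[-1] = x[1]*x[0] + x[2]*x[1] = -9
  r_xx[0] = x[0]*x[0] + x[1]*x[1] + x[2]*x[2] = 18
  r_xx[1] = x[0]*x[1] + x[1]*x[2] = -9
  r_xx[2] = x[0]*x[2] = 0
r_xx = [0, -9, 18, -9, 0]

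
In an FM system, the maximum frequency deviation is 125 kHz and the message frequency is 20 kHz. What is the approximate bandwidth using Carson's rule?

Carson's rule: BW = 2*(delta_f + f_m)
= 2*(125 + 20) kHz = 290 kHz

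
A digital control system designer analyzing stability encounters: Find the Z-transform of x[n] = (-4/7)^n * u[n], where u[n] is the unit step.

The Z-transform of a^n * u[n] is z/(z-a) for |z| > |a|.
Here a = -4/7, so X(z) = z/(z - (-4/7)) = 7z/(7z + 4)
ROC: |z| > 4/7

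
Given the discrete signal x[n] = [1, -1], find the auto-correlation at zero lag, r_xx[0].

The auto-correlation at zero lag r_xx[0] equals the signal energy.
r_xx[0] = sum of x[n]^2 = 1^2 + (-1)^2
= 1 + 1 = 2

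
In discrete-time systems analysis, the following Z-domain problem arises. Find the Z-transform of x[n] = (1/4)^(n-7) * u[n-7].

Time-shifting property: if X(z) = Z{x[n]}, then Z{x[n-d]} = z^(-d) * X(z)
X(z) = z/(z - 1/4) for x[n] = (1/4)^n * u[n]
Z{x[n-7]} = z^(-7) * z/(z - 1/4) = z^(-6)/(z - 1/4)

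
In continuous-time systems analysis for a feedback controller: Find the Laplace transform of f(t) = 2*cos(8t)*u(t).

Standard pair: cos(wt)*u(t) <-> s/(s^2+w^2)
With w = 8: L{2*cos(8t)*u(t)} = 2s/(s^2+64)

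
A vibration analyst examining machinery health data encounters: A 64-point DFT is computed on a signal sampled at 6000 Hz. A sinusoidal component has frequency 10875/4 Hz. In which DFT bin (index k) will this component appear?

DFT frequency resolution = f_s/N = 6000/64 = 375/4 Hz
Bin index k = f_signal / resolution = 10875/4 / 375/4 = 29
The signal frequency 10875/4 Hz falls in DFT bin k = 29.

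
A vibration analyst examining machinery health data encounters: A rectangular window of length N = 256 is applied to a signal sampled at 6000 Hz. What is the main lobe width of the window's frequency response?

For a rectangular window of length N,
the main lobe width in frequency is 2*f_s/N.
= 2*6000/256 = 375/8 Hz
This determines the minimum frequency separation for resolving two sinusoids.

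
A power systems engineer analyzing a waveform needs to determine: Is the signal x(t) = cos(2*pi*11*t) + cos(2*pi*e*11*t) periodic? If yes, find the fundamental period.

f1 = 11 Hz, f2 = 11*e Hz
Ratio f2/f1 = e, which is irrational.
Since the frequency ratio is irrational, no common period exists.
The signal is not periodic.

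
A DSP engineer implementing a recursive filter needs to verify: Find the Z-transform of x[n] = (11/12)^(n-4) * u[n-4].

Time-shifting property: if X(z) = Z{x[n]}, then Z{x[n-d]} = z^(-d) * X(z)
X(z) = z/(z - 11/12) for x[n] = (11/12)^n * u[n]
Z{x[n-4]} = z^(-4) * z/(z - 11/12) = z^(-3)/(z - 11/12)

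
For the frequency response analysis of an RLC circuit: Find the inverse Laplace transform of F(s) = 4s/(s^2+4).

Standard pair: s/(s^2+w^2) <-> cos(wt)*u(t)
With k=4, w=2: f(t) = 4*cos(2t)*u(t)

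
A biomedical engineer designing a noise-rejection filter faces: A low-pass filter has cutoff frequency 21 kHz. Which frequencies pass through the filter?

A low-pass filter passes all frequencies below the cutoff frequency 21 kHz and attenuates higher frequencies.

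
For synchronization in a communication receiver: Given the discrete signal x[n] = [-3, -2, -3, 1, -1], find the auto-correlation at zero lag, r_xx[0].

The auto-correlation at zero lag r_xx[0] equals the signal energy.
r_xx[0] = sum of x[n]^2 = (-3)^2 + (-2)^2 + (-3)^2 + 1^2 + (-1)^2
= 9 + 4 + 9 + 1 + 1 = 24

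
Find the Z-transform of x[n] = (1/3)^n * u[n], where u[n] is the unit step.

The Z-transform of a^n * u[n] is z/(z-a) for |z| > |a|.
Here a = 1/3, so X(z) = z/(z - (1/3)) = 3z/(3z - 1)
ROC: |z| > 1/3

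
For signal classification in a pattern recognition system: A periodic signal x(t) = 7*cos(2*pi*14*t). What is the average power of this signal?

Average power of A*cos(wt) is A^2/2.
P = 7^2 / 2 = 49/2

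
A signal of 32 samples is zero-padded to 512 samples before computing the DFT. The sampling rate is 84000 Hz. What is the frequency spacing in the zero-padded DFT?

Original DFT: N = 32, resolution = f_s/N = 84000/32 = 2625 Hz
Zero-padded DFT: N = 512, resolution = f_s/N = 84000/512 = 2625/16 Hz
Zero-padding interpolates the spectrum (finer frequency grid)
but does NOT improve the true spectral resolution (ability to resolve close frequencies).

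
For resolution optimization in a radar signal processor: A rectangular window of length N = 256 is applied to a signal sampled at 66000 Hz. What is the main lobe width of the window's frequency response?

For a rectangular window of length N,
the main lobe width in frequency is 2*f_s/N.
= 2*66000/256 = 4125/8 Hz
This determines the minimum frequency separation for resolving two sinusoids.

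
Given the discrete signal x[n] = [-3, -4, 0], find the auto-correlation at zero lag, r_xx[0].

The auto-correlation at zero lag r_xx[0] equals the signal energy.
r_xx[0] = sum of x[n]^2 = (-3)^2 + (-4)^2 + 0^2
= 9 + 16 + 0 = 25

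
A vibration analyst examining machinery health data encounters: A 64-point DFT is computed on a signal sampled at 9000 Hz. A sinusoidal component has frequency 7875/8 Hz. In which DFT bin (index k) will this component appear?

DFT frequency resolution = f_s/N = 9000/64 = 1125/8 Hz
Bin index k = f_signal / resolution = 7875/8 / 1125/8 = 7
The signal frequency 7875/8 Hz falls in DFT bin k = 7.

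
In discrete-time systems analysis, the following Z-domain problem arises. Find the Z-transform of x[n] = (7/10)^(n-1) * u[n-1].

Time-shifting property: if X(z) = Z{x[n]}, then Z{x[n-d]} = z^(-d) * X(z)
X(z) = z/(z - 7/10) for x[n] = (7/10)^n * u[n]
Z{x[n-1]} = z^(-1) * z/(z - 7/10) = 1/(z - 7/10)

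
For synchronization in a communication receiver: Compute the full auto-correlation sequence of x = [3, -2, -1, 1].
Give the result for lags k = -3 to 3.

r_xx[k] = sum_m x[m]*x[m+k], indexed from 0, for k = -3 to 3:
  r_xx[-3] = x[3]*x[0] = 3
  r_xx[-2] = x[2]*x[0] + x[3]*x[1] = -5
  r_xx[-1] = x[1]*x[0] + x[2]*x[1] + x[3]*x[2] = -5
  r_xx[0] = x[0]*x[0] + x[1]*x[1] + x[2]*x[2] + x[3]*x[3] = 15
  r_xx[1] = x[0]*x[1] + x[1]*x[2] + x[2]*x[3] = -5
  r_xx[2] = x[0]*x[2] + x[1]*x[3] = -5
  r_xx[3] = x[0]*x[3] = 3
r_xx = [3, -5, -5, 15, -5, -5, 3]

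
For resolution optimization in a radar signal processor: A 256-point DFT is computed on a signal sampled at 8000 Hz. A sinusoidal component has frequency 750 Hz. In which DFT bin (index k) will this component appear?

DFT frequency resolution = f_s/N = 8000/256 = 125/4 Hz
Bin index k = f_signal / resolution = 750 / 125/4 = 24
The signal frequency 750 Hz falls in DFT bin k = 24.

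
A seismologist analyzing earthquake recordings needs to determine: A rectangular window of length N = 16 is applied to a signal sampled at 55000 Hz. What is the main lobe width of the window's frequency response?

For a rectangular window of length N,
the main lobe width in frequency is 2*f_s/N.
= 2*55000/16 = 6875 Hz
This determines the minimum frequency separation for resolving two sinusoids.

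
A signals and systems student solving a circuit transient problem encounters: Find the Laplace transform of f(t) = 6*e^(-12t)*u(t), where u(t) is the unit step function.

Standard Laplace transform pair:
e^(-at)*u(t) <-> 1/(s+a)
With a = 12: L{6*e^(-12t)*u(t)} = 6/(s+12), ROC: Re(s) > -12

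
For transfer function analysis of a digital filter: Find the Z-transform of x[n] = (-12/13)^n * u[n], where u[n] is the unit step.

The Z-transform of a^n * u[n] is z/(z-a) for |z| > |a|.
Here a = -12/13, so X(z) = z/(z - (-12/13)) = 13z/(13z + 12)
ROC: |z| > 12/13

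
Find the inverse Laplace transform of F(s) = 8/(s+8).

Standard pair: k/(s+a) <-> k*e^(-at)*u(t)
With k=8, a=8: f(t) = 8*e^(-8t)*u(t)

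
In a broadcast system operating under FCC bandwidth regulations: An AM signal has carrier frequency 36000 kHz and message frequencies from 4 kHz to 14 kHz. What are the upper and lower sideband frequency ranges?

Upper sideband (USB) = fc + [fm_low, fm_high] = 36000 + [4, 14] = [36004, 36014] kHz
Lower sideband (LSB) = fc - [fm_high, fm_low] = 36000 - [14, 4] = [35986, 35996] kHz
Total occupied spectrum: 35986 kHz to 36014 kHz (plus carrier at 36000 kHz)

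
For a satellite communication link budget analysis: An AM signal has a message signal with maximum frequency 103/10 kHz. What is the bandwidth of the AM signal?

In AM (double-sideband), the bandwidth is twice the message frequency.
BW = 2 * f_m = 2 * 103/10 kHz = 103/5 kHz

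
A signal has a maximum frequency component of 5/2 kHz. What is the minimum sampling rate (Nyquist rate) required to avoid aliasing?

By the Nyquist-Shannon sampling theorem,
the minimum sampling rate (Nyquist rate) must be at least 2 * f_max.
Nyquist rate = 2 * 5/2 kHz = 5 kHz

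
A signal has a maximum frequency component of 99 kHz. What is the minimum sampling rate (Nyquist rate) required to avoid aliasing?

By the Nyquist-Shannon sampling theorem,
the minimum sampling rate (Nyquist rate) must be at least 2 * f_max.
Nyquist rate = 2 * 99 kHz = 198 kHz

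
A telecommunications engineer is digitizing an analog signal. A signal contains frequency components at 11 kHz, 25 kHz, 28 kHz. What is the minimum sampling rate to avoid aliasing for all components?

The highest frequency component is f_max = 28 kHz.
Nyquist rate = 2 * f_max = 2 * 28 kHz = 56 kHz.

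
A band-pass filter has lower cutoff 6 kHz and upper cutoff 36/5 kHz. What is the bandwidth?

Bandwidth = f_high - f_low
= 36/5 kHz - 6 kHz = 6/5 kHz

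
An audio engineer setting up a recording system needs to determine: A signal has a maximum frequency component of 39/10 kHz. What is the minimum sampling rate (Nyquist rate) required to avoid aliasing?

By the Nyquist-Shannon sampling theorem,
the minimum sampling rate (Nyquist rate) must be at least 2 * f_max.
Nyquist rate = 2 * 39/10 kHz = 39/5 kHz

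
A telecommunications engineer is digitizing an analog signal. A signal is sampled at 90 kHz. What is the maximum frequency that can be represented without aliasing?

The maximum frequency that can be represented without aliasing
is the Nyquist frequency: f_max = f_s / 2 = 90 kHz / 2 = 45 kHz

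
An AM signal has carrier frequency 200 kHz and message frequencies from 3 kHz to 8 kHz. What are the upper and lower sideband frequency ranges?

Upper sideband (USB) = fc + [fm_low, fm_high] = 200 + [3, 8] = [203, 208] kHz
Lower sideband (LSB) = fc - [fm_high, fm_low] = 200 - [8, 3] = [192, 197] kHz
Total occupied spectrum: 192 kHz to 208 kHz (plus carrier at 200 kHz)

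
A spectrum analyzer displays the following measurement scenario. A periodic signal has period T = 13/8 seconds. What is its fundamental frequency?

The fundamental frequency is the reciprocal of the period.
f = 1/T = 1/(13/8) = 8/13 Hz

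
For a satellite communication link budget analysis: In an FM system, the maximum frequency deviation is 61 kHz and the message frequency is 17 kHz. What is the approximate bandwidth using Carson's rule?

Carson's rule: BW = 2*(delta_f + f_m)
= 2*(61 + 17) kHz = 156 kHz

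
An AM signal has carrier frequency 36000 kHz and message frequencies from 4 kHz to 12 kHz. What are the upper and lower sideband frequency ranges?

Upper sideband (USB) = fc + [fm_low, fm_high] = 36000 + [4, 12] = [36004, 36012] kHz
Lower sideband (LSB) = fc - [fm_high, fm_low] = 36000 - [12, 4] = [35988, 35996] kHz
Total occupied spectrum: 35988 kHz to 36012 kHz (plus carrier at 36000 kHz)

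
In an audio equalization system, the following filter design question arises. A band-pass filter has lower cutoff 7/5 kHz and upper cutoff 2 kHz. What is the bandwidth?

Bandwidth = f_high - f_low
= 2 kHz - 7/5 kHz = 3/5 kHz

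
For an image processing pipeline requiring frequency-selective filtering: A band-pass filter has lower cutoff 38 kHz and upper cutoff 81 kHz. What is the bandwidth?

Bandwidth = f_high - f_low
= 81 kHz - 38 kHz = 43 kHz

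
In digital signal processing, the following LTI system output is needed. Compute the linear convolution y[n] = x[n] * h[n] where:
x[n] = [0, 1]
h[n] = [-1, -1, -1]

y[n] = sum_k x[k]*h[n-k]. Output length = len(x) + len(h) - 1 = 2 + 3 - 1 = 4.
y[0] = 0*-1 = 0
y[1] = 1*-1 + 0*-1 = -1
y[2] = 1*-1 + 0*-1 = -1
y[3] = 1*-1 = -1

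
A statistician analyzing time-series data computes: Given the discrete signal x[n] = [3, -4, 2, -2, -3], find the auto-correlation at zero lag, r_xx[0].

The auto-correlation at zero lag r_xx[0] equals the signal energy.
r_xx[0] = sum of x[n]^2 = 3^2 + (-4)^2 + 2^2 + (-2)^2 + (-3)^2
= 9 + 16 + 4 + 4 + 9 = 42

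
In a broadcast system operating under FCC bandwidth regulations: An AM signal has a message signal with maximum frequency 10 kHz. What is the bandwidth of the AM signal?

In AM (double-sideband), the bandwidth is twice the message frequency.
BW = 2 * f_m = 2 * 10 kHz = 20 kHz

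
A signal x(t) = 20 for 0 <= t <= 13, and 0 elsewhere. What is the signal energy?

Energy = integral of |x(t)|^2 dt over the signal duration
= 20^2 * 13 = 400 * 13 = 5200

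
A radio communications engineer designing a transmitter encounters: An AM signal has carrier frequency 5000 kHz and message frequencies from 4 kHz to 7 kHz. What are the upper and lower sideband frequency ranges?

Upper sideband (USB) = fc + [fm_low, fm_high] = 5000 + [4, 7] = [5004, 5007] kHz
Lower sideband (LSB) = fc - [fm_high, fm_low] = 5000 - [7, 4] = [4993, 4996] kHz
Total occupied spectrum: 4993 kHz to 5007 kHz (plus carrier at 5000 kHz)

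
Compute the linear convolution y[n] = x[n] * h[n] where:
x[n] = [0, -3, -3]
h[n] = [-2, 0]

y[n] = sum_k x[k]*h[n-k]. Output length = len(x) + len(h) - 1 = 3 + 2 - 1 = 4.
y[0] = 0*-2 = 0
y[1] = -3*-2 + 0*0 = 6
y[2] = -3*-2 + -3*0 = 6
y[3] = -3*0 = 0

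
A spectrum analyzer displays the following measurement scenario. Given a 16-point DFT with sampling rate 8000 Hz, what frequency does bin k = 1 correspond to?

The frequency of DFT bin k is: f_k = k * f_s / N
f_1 = 1 * 8000 / 16 = 500 Hz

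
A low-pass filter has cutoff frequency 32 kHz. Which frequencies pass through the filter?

A low-pass filter passes all frequencies below the cutoff frequency 32 kHz and attenuates higher frequencies.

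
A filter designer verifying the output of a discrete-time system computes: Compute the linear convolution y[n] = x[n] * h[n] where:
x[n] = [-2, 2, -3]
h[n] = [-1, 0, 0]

y[n] = sum_k x[k]*h[n-k]. Output length = len(x) + len(h) - 1 = 3 + 3 - 1 = 5.
y[0] = -2*-1 = 2
y[1] = 2*-1 + -2*0 = -2
y[2] = -3*-1 + 2*0 + -2*0 = 3
y[3] = -3*0 + 2*0 = 0
y[4] = -3*0 = 0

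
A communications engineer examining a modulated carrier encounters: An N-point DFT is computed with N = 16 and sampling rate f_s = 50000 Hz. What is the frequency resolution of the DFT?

DFT frequency resolution = f_s / N
= 50000 / 16 = 3125 Hz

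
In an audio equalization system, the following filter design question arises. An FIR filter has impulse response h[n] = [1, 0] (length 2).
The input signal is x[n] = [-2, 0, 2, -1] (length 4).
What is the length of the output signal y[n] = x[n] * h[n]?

For linear convolution, the output length is:
len(y) = len(x) + len(h) - 1 = 4 + 2 - 1 = 5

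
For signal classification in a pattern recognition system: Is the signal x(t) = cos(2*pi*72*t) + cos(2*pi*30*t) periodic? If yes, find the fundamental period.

f1 = 72 Hz, f2 = 30 Hz
Period T1 = 1/72, T2 = 1/30
Ratio T1/T2 = 30/72, which is rational.
The signal is periodic with fundamental period T = 1/GCD(72,30) = 1/6 s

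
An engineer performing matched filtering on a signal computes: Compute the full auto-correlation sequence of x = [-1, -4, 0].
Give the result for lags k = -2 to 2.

r_xx[k] = sum_m x[m]*x[m+k], indexed from 0, for k = -2 to 2:
  r_xx[-2] = x[2]*x[0] = 0
  r_xx[-1] = x[1]*x[0] + x[2]*x[1] = 4
  r_xx[0] = x[0]*x[0] + x[1]*x[1] + x[2]*x[2] = 17
  r_xx[1] = x[0]*x[1] + x[1]*x[2] = 4
  r_xx[2] = x[0]*x[2] = 0
r_xx = [0, 4, 17, 4, 0]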